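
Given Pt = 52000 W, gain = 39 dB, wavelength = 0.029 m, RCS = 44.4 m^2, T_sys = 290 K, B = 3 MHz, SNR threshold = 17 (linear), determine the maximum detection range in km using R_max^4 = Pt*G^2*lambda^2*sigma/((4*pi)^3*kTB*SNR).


G_lin = 10^(39/10) = 7943.282347
R^4 = 52000 * 7943.282347^2 * 0.029^2 * 44.4 / ((4*pi)^3 * 1.38e-23 * 290 * 3000000.0 * 17)
R^4 = 3.02486e20 m^4
R_max = (3.02486e20)^(1/4) = 131879.2 m = 131.9 km

131.9 km


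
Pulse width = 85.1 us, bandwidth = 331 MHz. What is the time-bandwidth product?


TBP = 85.1 * 331 = 28168.1

28168.1


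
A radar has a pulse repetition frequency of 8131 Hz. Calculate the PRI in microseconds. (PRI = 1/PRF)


PRI = 1/8131 = 0.0001229861 s = 123.0 us

123.0 us


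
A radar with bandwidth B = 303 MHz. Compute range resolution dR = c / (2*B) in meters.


dR = 3e8 / (2 * 303000000.0) = 0.5 m

0.5 m


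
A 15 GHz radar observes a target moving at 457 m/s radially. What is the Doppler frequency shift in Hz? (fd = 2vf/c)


fd = 2 * 457 * 15000000000.0 / 3e8 = 45700.0 Hz

45700.0 Hz


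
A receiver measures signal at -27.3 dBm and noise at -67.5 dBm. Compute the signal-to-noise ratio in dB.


SNR = -27.3 - (-67.5) = 40.2 dB

40.2 dB


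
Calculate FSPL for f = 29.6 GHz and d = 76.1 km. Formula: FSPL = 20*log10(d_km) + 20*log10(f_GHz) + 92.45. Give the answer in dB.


20*log10(76.1) = 37.63
20*log10(29.6) = 29.43
FSPL = 159.5 dB

159.5 dB


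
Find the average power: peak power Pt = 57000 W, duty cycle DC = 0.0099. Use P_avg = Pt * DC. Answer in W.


P_avg = 57000 * 0.0099 = 564.3 W

564.3 W


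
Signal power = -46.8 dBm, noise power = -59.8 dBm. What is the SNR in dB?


SNR = -46.8 - (-59.8) = 13.0 dB

13.0 dB


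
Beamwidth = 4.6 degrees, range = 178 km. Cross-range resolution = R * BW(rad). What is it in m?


BW_rad = 0.080285146
CR = 178000 * 0.080285146 = 14290.8 m

14290.8 m


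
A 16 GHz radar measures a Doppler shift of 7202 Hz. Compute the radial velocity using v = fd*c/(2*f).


v = 7202 * 3e8 / (2 * 16000000000.0) = 67.5 m/s

67.5 m/s


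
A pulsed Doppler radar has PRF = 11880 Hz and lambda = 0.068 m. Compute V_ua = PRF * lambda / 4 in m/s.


V_ua = 11880 * 0.068 / 4 = 202.0 m/s

202.0 m/s


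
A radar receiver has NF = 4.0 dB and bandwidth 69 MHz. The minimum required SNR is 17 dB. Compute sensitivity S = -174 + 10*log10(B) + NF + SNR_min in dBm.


10*log10(69000000.0) = 78.39
S = -174 + 78.39 + 4.0 + 17 = -74.6 dBm

-74.6 dBm


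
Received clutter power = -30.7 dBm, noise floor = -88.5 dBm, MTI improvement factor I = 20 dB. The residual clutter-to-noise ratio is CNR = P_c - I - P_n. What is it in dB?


CNR = -30.7 - 20 - (-88.5) = 37.8 dB

37.8 dB


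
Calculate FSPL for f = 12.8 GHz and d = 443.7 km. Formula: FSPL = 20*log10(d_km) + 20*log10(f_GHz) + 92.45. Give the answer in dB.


20*log10(443.7) = 52.94
20*log10(12.8) = 22.14
FSPL = 167.5 dB

167.5 dB


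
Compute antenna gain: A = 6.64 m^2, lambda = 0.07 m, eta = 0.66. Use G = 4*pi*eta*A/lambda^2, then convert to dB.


G_linear = 4*pi*0.66*6.64/0.07^2 = 11238.95
G_dB = 10*log10(11238.95) = 40.5 dB

40.5 dB


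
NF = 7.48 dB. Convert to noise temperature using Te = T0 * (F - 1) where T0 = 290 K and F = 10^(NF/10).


NF_lin = 10^(7.48/10) = 5.597576
Te = 290 * (5.597576 - 1) = 1333.3 K

1333.3 K


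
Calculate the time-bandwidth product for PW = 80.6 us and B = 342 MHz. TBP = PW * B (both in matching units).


TBP = 80.6 * 342 = 27565.2

27565.2


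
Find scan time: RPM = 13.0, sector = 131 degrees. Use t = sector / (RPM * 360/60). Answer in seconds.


t = 131 / (13.0 * 360) * 60 = 1.68 s

1.68 s


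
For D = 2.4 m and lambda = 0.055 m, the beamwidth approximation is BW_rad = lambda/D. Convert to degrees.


BW_rad = 0.055 / 2.4 = 0.022917
BW_deg = 1.31 degrees

1.31 degrees


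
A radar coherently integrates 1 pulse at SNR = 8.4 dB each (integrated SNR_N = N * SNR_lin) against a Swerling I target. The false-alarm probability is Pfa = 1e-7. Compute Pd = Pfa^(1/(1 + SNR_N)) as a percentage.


SNR_lin = 10^(8.4/10) = 6.91831
SNR_N = 1 * 6.91831 = 6.91831
1/(1 + SNR_N) = 1/7.91831 = 0.1262896
Pd = (1e-7)^0.1262896 = 0.13061
Pd = 13.1%

13.1%


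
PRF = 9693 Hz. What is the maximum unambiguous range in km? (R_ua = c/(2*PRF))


R_ua = 3e8 / (2 * 9693) = 15475.1 m = 15.5 km

15.5 km


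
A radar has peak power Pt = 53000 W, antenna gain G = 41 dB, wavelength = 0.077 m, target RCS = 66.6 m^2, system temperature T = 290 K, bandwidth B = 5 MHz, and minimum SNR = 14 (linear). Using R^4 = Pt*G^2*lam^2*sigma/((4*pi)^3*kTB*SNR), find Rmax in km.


G_lin = 10^(41/10) = 12589.254118
R^4 = 53000 * 12589.254118^2 * 0.077^2 * 66.6 / ((4*pi)^3 * 1.38e-23 * 290 * 5000000.0 * 14)
R^4 = 5.9666e21 m^4
R_max = (5.9666e21)^(1/4) = 277927.6 m = 277.9 km

277.9 km


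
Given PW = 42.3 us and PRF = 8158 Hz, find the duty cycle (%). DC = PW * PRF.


DC = 42.3e-6 * 8158 * 100 = 34.51%

34.51%


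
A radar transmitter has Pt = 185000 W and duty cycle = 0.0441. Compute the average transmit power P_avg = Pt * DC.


P_avg = 185000 * 0.0441 = 8158.5 W

8158.5 W


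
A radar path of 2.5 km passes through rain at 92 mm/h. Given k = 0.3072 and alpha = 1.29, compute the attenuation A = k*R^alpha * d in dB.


gamma = 0.3072 * 92^1.29 = 104.883581 dB/km
A = 104.883581 * 2.5 = 262.21 dB

262.21 dB


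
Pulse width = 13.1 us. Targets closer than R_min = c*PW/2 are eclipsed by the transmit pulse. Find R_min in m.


R_min = 3e8 * 13.1e-6 / 2 = 1965.0 m

1965.0 m


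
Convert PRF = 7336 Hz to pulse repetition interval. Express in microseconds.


PRI = 1/7336 = 0.0001363141 s = 136.3 us

136.3 us


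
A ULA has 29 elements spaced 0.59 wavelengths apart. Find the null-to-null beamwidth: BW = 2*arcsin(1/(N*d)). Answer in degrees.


1/(N*d) = 1/(29*0.59) = 0.058445
BW = 2*arcsin(0.058445) = 6.7 degrees

6.7 degrees


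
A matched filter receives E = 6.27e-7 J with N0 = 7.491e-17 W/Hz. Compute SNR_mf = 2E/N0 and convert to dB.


SNR_lin = 2 * 6.27e-7 / 7.491e-17 = 1.674e10
SNR_dB = 10*log10(1.674e10) = 102.2 dB

102.2 dB


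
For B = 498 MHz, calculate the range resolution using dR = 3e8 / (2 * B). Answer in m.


dR = 3e8 / (2 * 498000000.0) = 0.3 m

0.3 m


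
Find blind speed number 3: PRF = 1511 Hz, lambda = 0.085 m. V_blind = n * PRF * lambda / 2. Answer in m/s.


V_blind = 3 * 1511 * 0.085 / 2 = 192.7 m/s

192.7 m/s


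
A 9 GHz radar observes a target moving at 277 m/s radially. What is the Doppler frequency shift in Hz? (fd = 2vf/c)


fd = 2 * 277 * 9000000000.0 / 3e8 = 16620.0 Hz

16620.0 Hz


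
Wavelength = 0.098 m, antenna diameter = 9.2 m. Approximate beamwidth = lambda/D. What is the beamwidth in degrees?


BW_rad = 0.098 / 9.2 = 0.010652
BW_deg = 0.61 degrees

0.61 degrees


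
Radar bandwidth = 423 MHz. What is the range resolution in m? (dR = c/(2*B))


dR = 3e8 / (2 * 423000000.0) = 0.35 m

0.35 m


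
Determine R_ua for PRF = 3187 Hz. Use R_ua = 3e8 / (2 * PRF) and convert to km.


R_ua = 3e8 / (2 * 3187) = 47066.2 m = 47.1 km

47.1 km


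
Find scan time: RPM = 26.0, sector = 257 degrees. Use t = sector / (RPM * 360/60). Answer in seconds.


t = 257 / (26.0 * 360) * 60 = 1.65 s

1.65 s


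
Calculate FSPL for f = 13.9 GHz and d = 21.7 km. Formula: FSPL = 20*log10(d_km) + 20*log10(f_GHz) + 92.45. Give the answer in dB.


20*log10(21.7) = 26.73
20*log10(13.9) = 22.86
FSPL = 142.0 dB

142.0 dB


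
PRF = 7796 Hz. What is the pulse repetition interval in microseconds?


PRI = 1/7796 = 0.0001282709 s = 128.3 us

128.3 us


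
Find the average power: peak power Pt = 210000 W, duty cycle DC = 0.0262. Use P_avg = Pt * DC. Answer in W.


P_avg = 210000 * 0.0262 = 5502.0 W

5502.0 W


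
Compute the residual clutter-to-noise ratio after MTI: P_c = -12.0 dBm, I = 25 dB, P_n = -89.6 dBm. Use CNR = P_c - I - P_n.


CNR = -12.0 - 25 - (-89.6) = 52.6 dB

52.6 dB


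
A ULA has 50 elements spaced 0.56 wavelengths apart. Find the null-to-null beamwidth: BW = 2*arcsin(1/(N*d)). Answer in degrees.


1/(N*d) = 1/(50*0.56) = 0.035714
BW = 2*arcsin(0.035714) = 4.1 degrees

4.1 degrees


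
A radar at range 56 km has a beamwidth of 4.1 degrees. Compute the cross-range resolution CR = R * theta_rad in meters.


BW_rad = 0.071558499
CR = 56000 * 0.071558499 = 4007.3 m

4007.3 m


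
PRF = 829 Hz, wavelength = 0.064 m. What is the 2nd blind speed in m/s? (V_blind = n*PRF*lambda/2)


V_blind = 2 * 829 * 0.064 / 2 = 53.1 m/s

53.1 m/s


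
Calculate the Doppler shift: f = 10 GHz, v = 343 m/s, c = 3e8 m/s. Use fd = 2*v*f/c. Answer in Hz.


fd = 2 * 343 * 10000000000.0 / 3e8 = 22866.7 Hz

22866.7 Hz


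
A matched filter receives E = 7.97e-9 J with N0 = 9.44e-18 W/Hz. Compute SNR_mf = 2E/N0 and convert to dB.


SNR_lin = 2 * 7.97e-9 / 9.44e-18 = 1.689e9
SNR_dB = 10*log10(1.689e9) = 92.3 dB

92.3 dB


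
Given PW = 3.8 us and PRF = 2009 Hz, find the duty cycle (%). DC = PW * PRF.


DC = 3.8e-6 * 2009 * 100 = 0.76%

0.76%


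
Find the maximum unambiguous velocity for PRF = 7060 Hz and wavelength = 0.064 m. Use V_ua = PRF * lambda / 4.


V_ua = 7060 * 0.064 / 4 = 113.0 m/s

113.0 m/s


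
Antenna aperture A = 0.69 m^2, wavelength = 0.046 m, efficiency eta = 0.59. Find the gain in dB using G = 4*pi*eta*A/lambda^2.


G_linear = 4*pi*0.59*0.69/0.046^2 = 2417.66
G_dB = 10*log10(2417.66) = 33.8 dB

33.8 dB


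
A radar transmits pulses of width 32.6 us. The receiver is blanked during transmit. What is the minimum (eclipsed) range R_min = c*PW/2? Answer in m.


R_min = 3e8 * 32.6e-6 / 2 = 4890.0 m

4890.0 m


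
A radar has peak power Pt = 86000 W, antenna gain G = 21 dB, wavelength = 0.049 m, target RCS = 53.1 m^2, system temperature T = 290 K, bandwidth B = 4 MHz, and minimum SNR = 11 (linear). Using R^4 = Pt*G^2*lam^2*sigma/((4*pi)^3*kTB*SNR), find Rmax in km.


G_lin = 10^(21/10) = 125.892541
R^4 = 86000 * 125.892541^2 * 0.049^2 * 53.1 / ((4*pi)^3 * 1.38e-23 * 290 * 4000000.0 * 11)
R^4 = 4.97308e17 m^4
R_max = (4.97308e17)^(1/4) = 26555.6 m = 26.6 km

26.6 km


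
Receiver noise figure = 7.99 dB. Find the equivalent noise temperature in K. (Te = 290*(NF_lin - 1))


NF_lin = 10^(7.99/10) = 6.295062
Te = 290 * (6.295062 - 1) = 1535.6 K

1535.6 K


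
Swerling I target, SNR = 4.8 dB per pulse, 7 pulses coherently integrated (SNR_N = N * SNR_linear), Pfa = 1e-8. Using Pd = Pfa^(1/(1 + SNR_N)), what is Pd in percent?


SNR_lin = 10^(4.8/10) = 3.01995
SNR_N = 7 * 3.01995 = 21.13965
1/(1 + SNR_N) = 1/22.13965 = 0.0451678
Pd = (1e-8)^0.0451678 = 0.43517
Pd = 43.5%

43.5%


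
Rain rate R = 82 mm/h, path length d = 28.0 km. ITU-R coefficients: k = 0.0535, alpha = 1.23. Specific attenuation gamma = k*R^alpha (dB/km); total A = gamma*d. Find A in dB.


gamma = 0.0535 * 82^1.23 = 12.087732 dB/km
A = 12.087732 * 28.0 = 338.46 dB

338.46 dB


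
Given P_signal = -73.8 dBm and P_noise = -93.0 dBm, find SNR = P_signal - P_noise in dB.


SNR = -73.8 - (-93.0) = 19.2 dB

19.2 dB


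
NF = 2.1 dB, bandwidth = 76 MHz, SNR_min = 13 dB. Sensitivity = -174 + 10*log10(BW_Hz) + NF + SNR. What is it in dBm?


10*log10(76000000.0) = 78.81
S = -174 + 78.81 + 2.1 + 13 = -80.1 dBm

-80.1 dBm


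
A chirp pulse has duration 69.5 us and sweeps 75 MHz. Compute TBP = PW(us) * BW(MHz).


TBP = 69.5 * 75 = 5212.5

5212.5


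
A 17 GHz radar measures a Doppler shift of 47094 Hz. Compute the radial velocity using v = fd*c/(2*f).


v = 47094 * 3e8 / (2 * 17000000000.0) = 415.5 m/s

415.5 m/s


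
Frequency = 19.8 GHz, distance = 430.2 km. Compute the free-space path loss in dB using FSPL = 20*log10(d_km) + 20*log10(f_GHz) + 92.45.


20*log10(430.2) = 52.67
20*log10(19.8) = 25.93
FSPL = 171.1 dB

171.1 dB


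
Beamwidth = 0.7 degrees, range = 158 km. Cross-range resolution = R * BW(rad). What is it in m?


BW_rad = 0.012217305
CR = 158000 * 0.012217305 = 1930.3 m

1930.3 m


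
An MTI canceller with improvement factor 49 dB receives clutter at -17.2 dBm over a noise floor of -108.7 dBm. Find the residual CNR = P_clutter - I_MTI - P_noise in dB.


CNR = -17.2 - 49 - (-108.7) = 42.5 dB

42.5 dB


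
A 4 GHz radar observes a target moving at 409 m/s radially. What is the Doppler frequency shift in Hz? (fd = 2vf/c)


fd = 2 * 409 * 4000000000.0 / 3e8 = 10906.7 Hz

10906.7 Hz


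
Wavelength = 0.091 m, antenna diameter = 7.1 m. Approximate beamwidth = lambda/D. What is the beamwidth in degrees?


BW_rad = 0.091 / 7.1 = 0.012817
BW_deg = 0.73 degrees

0.73 degrees


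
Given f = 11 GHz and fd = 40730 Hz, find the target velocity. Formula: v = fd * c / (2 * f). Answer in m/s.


v = 40730 * 3e8 / (2 * 11000000000.0) = 555.4 m/s

555.4 m/s


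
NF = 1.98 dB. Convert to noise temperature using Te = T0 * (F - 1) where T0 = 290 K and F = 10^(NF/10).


NF_lin = 10^(1.98/10) = 1.577611
Te = 290 * (1.577611 - 1) = 167.5 K

167.5 K


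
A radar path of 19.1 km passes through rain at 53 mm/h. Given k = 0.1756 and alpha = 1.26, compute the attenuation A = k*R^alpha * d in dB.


gamma = 0.1756 * 53^1.26 = 26.128357 dB/km
A = 26.128357 * 19.1 = 499.05 dB

499.05 dB


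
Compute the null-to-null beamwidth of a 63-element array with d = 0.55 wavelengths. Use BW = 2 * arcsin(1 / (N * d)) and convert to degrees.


1/(N*d) = 1/(63*0.55) = 0.02886
BW = 2*arcsin(0.02886) = 3.3 degrees

3.3 degrees


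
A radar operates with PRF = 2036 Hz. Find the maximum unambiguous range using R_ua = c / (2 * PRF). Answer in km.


R_ua = 3e8 / (2 * 2036) = 73673.9 m = 73.7 km

73.7 km


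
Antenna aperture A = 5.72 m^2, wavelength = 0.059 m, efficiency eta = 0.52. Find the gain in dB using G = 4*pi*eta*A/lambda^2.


G_linear = 4*pi*0.52*5.72/0.059^2 = 10737.55
G_dB = 10*log10(10737.55) = 40.3 dB

40.3 dB


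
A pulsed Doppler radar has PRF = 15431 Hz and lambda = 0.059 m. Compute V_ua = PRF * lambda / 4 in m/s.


V_ua = 15431 * 0.059 / 4 = 227.6 m/s

227.6 m/s


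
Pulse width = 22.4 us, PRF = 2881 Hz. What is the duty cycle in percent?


DC = 22.4e-6 * 2881 * 100 = 6.45%

6.45%


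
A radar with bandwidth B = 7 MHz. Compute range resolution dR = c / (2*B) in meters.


dR = 3e8 / (2 * 7000000.0) = 21.43 m

21.43 m


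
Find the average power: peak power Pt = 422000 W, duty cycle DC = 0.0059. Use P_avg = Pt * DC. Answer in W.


P_avg = 422000 * 0.0059 = 2489.8 W

2489.8 W


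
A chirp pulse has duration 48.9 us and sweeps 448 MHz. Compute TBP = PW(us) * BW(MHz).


TBP = 48.9 * 448 = 21907.2

21907.2


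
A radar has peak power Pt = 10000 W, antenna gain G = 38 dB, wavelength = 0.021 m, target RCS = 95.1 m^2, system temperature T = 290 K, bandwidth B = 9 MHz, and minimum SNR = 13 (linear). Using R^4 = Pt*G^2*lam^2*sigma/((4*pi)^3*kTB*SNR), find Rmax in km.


G_lin = 10^(38/10) = 6309.573445
R^4 = 10000 * 6309.573445^2 * 0.021^2 * 95.1 / ((4*pi)^3 * 1.38e-23 * 290 * 9000000.0 * 13)
R^4 = 1.79691e19 m^4
R_max = (1.79691e19)^(1/4) = 65107.6 m = 65.1 km

65.1 km


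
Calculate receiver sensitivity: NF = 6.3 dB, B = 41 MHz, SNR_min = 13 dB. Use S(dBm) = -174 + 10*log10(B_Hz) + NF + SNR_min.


10*log10(41000000.0) = 76.13
S = -174 + 76.13 + 6.3 + 13 = -78.6 dBm

-78.6 dBm


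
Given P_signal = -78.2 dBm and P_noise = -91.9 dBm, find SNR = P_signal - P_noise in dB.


SNR = -78.2 - (-91.9) = 13.7 dB

13.7 dB


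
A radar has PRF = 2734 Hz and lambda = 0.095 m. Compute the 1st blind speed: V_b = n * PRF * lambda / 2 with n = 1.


V_blind = 1 * 2734 * 0.095 / 2 = 129.9 m/s

129.9 m/s


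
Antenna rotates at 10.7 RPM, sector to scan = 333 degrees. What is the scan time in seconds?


t = 333 / (10.7 * 360) * 60 = 5.19 s

5.19 s


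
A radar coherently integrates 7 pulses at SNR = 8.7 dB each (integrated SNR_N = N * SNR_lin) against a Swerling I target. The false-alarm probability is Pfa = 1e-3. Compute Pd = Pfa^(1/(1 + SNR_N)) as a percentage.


SNR_lin = 10^(8.7/10) = 7.4131
SNR_N = 7 * 7.4131 = 51.8917
1/(1 + SNR_N) = 1/52.8917 = 0.0189066
Pd = (1e-3)^0.0189066 = 0.87757
Pd = 87.8%

87.8%


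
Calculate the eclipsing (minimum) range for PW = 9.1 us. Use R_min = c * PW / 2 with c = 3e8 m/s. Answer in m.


R_min = 3e8 * 9.1e-6 / 2 = 1365.0 m

1365.0 m


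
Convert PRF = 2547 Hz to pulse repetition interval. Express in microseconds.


PRI = 1/2547 = 0.0003926188 s = 392.6 us

392.6 us


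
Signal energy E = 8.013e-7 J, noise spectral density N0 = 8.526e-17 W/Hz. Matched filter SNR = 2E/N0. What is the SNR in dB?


SNR_lin = 2 * 8.013e-7 / 8.526e-17 = 1.88e10
SNR_dB = 10*log10(1.88e10) = 102.7 dB

102.7 dB


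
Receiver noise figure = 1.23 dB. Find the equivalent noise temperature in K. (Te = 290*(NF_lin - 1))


NF_lin = 10^(1.23/10) = 1.327394
Te = 290 * (1.327394 - 1) = 94.9 K

94.9 K


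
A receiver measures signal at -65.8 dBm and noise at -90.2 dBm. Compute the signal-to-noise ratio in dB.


SNR = -65.8 - (-90.2) = 24.4 dB

24.4 dB


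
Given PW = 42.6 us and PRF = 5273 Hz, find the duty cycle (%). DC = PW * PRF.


DC = 42.6e-6 * 5273 * 100 = 22.46%

22.46%


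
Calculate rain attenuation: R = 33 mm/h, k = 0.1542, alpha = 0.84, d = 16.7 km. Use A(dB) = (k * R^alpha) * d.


gamma = 0.1542 * 33^0.84 = 2.908279 dB/km
A = 2.908279 * 16.7 = 48.57 dB

48.57 dB


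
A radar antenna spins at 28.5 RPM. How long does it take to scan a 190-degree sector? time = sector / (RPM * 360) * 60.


t = 190 / (28.5 * 360) * 60 = 1.11 s

1.11 s


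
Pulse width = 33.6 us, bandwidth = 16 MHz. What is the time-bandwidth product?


TBP = 33.6 * 16 = 537.6

537.6


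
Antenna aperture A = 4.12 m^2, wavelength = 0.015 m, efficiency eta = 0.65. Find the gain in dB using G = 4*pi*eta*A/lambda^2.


G_linear = 4*pi*0.65*4.12/0.015^2 = 149567.74
G_dB = 10*log10(149567.74) = 51.7 dB

51.7 dB


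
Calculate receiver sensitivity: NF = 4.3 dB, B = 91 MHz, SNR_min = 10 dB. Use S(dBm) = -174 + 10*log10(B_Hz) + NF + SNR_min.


10*log10(91000000.0) = 79.59
S = -174 + 79.59 + 4.3 + 10 = -80.1 dBm

-80.1 dBm


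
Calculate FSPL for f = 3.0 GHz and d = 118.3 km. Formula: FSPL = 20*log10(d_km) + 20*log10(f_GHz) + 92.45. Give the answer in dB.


20*log10(118.3) = 41.46
20*log10(3.0) = 9.54
FSPL = 143.5 dB

143.5 dB


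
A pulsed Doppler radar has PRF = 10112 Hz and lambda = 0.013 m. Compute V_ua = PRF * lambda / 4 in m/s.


V_ua = 10112 * 0.013 / 4 = 32.9 m/s

32.9 m/s


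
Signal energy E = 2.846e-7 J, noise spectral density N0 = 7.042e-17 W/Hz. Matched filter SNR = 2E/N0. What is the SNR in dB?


SNR_lin = 2 * 2.846e-7 / 7.042e-17 = 8.083e9
SNR_dB = 10*log10(8.083e9) = 99.1 dB

99.1 dB


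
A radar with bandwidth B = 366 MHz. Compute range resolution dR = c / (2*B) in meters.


dR = 3e8 / (2 * 366000000.0) = 0.41 m

0.41 m


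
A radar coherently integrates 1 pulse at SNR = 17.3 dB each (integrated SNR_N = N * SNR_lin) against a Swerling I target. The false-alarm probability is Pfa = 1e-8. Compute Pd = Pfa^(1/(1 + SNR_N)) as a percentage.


SNR_lin = 10^(17.3/10) = 53.70318
SNR_N = 1 * 53.70318 = 53.70318
1/(1 + SNR_N) = 1/54.70318 = 0.0182805
Pd = (1e-8)^0.0182805 = 0.7141
Pd = 71.4%

71.4%


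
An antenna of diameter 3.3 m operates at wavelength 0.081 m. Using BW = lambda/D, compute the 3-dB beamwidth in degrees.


BW_rad = 0.081 / 3.3 = 0.024545
BW_deg = 1.41 degrees

1.41 degrees


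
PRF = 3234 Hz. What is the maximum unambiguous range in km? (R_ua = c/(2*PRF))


R_ua = 3e8 / (2 * 3234) = 46382.2 m = 46.4 km

46.4 km


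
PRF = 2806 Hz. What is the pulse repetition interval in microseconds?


PRI = 1/2806 = 0.0003563792 s = 356.4 us

356.4 us


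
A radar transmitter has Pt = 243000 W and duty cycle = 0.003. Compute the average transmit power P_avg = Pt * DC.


P_avg = 243000 * 0.003 = 729.0 W

729.0 W


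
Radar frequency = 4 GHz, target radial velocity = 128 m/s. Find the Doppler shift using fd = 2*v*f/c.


fd = 2 * 128 * 4000000000.0 / 3e8 = 3413.3 Hz

3413.3 Hz


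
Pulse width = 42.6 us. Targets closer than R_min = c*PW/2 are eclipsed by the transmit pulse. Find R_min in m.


R_min = 3e8 * 42.6e-6 / 2 = 6390.0 m

6390.0 m


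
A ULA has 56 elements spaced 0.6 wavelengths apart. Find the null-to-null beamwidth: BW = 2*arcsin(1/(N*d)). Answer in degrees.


1/(N*d) = 1/(56*0.6) = 0.029762
BW = 2*arcsin(0.029762) = 3.4 degrees

3.4 degrees


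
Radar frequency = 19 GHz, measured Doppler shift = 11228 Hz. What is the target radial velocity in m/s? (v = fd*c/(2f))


v = 11228 * 3e8 / (2 * 19000000000.0) = 88.6 m/s

88.6 m/s


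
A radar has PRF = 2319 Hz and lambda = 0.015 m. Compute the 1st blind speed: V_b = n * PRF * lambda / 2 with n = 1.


V_blind = 1 * 2319 * 0.015 / 2 = 17.4 m/s

17.4 m/s


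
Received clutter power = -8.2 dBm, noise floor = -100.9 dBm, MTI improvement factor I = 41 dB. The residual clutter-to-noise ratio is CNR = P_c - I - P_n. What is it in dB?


CNR = -8.2 - 41 - (-100.9) = 51.7 dB

51.7 dB


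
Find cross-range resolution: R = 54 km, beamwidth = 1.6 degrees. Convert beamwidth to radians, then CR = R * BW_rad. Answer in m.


BW_rad = 0.027925268
CR = 54000 * 0.027925268 = 1508.0 m

1508.0 m


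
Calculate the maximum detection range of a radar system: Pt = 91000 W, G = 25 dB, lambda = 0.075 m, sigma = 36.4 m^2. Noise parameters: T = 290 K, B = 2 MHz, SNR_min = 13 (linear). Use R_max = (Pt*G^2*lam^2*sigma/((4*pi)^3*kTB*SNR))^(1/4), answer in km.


G_lin = 10^(25/10) = 316.227766
R^4 = 91000 * 316.227766^2 * 0.075^2 * 36.4 / ((4*pi)^3 * 1.38e-23 * 290 * 2000000.0 * 13)
R^4 = 9.02371e18 m^4
R_max = (9.02371e18)^(1/4) = 54808.3 m = 54.8 km

54.8 km


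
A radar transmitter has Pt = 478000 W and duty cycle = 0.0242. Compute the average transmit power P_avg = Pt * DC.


P_avg = 478000 * 0.0242 = 11567.6 W

11567.6 W


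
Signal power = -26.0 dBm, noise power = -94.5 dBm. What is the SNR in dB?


SNR = -26.0 - (-94.5) = 68.5 dB

68.5 dB


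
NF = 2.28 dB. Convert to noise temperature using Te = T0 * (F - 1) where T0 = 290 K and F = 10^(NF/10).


NF_lin = 10^(2.28/10) = 1.690441
Te = 290 * (1.690441 - 1) = 200.2 K

200.2 K


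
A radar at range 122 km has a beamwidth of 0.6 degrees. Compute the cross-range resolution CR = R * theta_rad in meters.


BW_rad = 0.010471976
CR = 122000 * 0.010471976 = 1277.6 m

1277.6 m


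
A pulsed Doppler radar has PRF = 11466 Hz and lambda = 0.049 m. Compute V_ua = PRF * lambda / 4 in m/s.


V_ua = 11466 * 0.049 / 4 = 140.5 m/s

140.5 m/s


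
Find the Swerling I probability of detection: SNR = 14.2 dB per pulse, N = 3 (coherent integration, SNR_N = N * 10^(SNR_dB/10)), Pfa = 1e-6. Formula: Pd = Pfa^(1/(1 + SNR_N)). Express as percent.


SNR_lin = 10^(14.2/10) = 26.30268
SNR_N = 3 * 26.30268 = 78.90804
1/(1 + SNR_N) = 1/79.90804 = 0.0125144
Pd = (1e-6)^0.0125144 = 0.84123
Pd = 84.1%

84.1%


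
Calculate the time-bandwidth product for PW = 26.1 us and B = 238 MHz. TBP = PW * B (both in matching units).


TBP = 26.1 * 238 = 6211.8

6211.8


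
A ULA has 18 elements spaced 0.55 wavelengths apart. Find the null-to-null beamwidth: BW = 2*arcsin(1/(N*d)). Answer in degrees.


1/(N*d) = 1/(18*0.55) = 0.10101
BW = 2*arcsin(0.10101) = 11.6 degrees

11.6 degrees


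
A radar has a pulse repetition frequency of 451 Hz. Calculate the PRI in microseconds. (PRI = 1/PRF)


PRI = 1/451 = 0.0022172949 s = 2217.3 us

2217.3 us


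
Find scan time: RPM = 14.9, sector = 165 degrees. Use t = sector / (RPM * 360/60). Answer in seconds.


t = 165 / (14.9 * 360) * 60 = 1.85 s

1.85 s


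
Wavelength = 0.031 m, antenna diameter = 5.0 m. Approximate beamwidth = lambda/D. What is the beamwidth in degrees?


BW_rad = 0.031 / 5.0 = 0.0062
BW_deg = 0.36 degrees

0.36 degrees


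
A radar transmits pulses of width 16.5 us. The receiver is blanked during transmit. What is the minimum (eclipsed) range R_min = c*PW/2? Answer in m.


R_min = 3e8 * 16.5e-6 / 2 = 2475.0 m

2475.0 m


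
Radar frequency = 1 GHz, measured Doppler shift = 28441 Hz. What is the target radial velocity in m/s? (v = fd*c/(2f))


v = 28441 * 3e8 / (2 * 1000000000.0) = 4266.2 m/s

4266.2 m/s


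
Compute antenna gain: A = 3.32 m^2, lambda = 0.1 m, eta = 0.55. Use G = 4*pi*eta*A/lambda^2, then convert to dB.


G_linear = 4*pi*0.55*3.32/0.1^2 = 2294.62
G_dB = 10*log10(2294.62) = 33.6 dB

33.6 dB


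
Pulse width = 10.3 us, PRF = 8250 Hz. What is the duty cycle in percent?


DC = 10.3e-6 * 8250 * 100 = 8.5%

8.5%


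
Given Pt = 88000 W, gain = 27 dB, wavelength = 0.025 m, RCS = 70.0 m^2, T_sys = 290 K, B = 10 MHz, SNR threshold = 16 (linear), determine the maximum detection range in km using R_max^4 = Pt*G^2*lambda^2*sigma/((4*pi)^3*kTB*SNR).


G_lin = 10^(27/10) = 501.187234
R^4 = 88000 * 501.187234^2 * 0.025^2 * 70.0 / ((4*pi)^3 * 1.38e-23 * 290 * 10000000.0 * 16)
R^4 = 7.61087e17 m^4
R_max = (7.61087e17)^(1/4) = 29536.5 m = 29.5 km

29.5 km


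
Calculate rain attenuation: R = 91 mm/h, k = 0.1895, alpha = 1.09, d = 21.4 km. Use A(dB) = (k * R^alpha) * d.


gamma = 0.1895 * 91^1.09 = 25.880004 dB/km
A = 25.880004 * 21.4 = 553.83 dB

553.83 dB


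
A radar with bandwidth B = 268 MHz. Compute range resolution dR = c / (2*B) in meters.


dR = 3e8 / (2 * 268000000.0) = 0.56 m

0.56 m


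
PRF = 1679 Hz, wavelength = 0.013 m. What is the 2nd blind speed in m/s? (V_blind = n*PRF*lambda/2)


V_blind = 2 * 1679 * 0.013 / 2 = 21.8 m/s

21.8 m/s


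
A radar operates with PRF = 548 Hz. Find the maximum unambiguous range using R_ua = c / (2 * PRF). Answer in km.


R_ua = 3e8 / (2 * 548) = 273722.6 m = 273.7 km

273.7 km


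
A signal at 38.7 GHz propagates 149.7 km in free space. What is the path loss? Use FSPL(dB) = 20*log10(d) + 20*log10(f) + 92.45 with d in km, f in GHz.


20*log10(149.7) = 43.5
20*log10(38.7) = 31.75
FSPL = 167.7 dB

167.7 dB


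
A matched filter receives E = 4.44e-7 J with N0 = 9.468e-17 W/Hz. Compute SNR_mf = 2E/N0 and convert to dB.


SNR_lin = 2 * 4.44e-7 / 9.468e-17 = 9.379e9
SNR_dB = 10*log10(9.379e9) = 99.7 dB

99.7 dB


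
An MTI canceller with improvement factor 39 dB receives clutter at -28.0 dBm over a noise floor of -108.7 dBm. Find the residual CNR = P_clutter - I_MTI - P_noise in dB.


CNR = -28.0 - 39 - (-108.7) = 41.7 dB

41.7 dB


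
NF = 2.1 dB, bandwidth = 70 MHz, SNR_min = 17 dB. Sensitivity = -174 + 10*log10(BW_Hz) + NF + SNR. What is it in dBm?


10*log10(70000000.0) = 78.45
S = -174 + 78.45 + 2.1 + 17 = -76.4 dBm

-76.4 dBm


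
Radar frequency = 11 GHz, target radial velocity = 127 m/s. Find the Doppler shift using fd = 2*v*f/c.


fd = 2 * 127 * 11000000000.0 / 3e8 = 9313.3 Hz

9313.3 Hz


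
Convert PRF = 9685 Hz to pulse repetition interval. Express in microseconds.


PRI = 1/9685 = 0.0001032525 s = 103.3 us

103.3 us


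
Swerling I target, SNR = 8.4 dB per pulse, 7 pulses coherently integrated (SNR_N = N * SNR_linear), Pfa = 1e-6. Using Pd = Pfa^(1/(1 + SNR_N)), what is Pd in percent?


SNR_lin = 10^(8.4/10) = 6.91831
SNR_N = 7 * 6.91831 = 48.42817
1/(1 + SNR_N) = 1/49.42817 = 0.0202314
Pd = (1e-6)^0.0202314 = 0.75616
Pd = 75.6%

75.6%


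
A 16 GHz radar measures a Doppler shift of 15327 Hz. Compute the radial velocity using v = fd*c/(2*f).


v = 15327 * 3e8 / (2 * 16000000000.0) = 143.7 m/s

143.7 m/s


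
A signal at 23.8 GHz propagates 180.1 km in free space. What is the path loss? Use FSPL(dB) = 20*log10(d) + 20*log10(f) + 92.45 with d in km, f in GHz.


20*log10(180.1) = 45.11
20*log10(23.8) = 27.53
FSPL = 165.1 dB

165.1 dB


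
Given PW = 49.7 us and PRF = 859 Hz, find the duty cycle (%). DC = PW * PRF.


DC = 49.7e-6 * 859 * 100 = 4.27%

4.27%


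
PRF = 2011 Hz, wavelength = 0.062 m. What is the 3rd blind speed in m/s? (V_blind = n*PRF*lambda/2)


V_blind = 3 * 2011 * 0.062 / 2 = 187.0 m/s

187.0 m/s


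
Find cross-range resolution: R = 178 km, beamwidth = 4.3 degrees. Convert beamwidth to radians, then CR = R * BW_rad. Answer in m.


BW_rad = 0.075049158
CR = 178000 * 0.075049158 = 13358.8 m

13358.8 m


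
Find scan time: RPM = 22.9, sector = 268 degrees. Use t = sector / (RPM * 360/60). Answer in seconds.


t = 268 / (22.9 * 360) * 60 = 1.95 s

1.95 s


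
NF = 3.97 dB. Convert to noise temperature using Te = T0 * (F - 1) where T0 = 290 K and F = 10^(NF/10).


NF_lin = 10^(3.97/10) = 2.494595
Te = 290 * (2.494595 - 1) = 433.4 K

433.4 K


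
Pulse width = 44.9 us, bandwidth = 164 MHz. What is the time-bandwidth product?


TBP = 44.9 * 164 = 7363.6

7363.6


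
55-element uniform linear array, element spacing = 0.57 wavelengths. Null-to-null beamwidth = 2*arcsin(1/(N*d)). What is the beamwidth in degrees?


1/(N*d) = 1/(55*0.57) = 0.031898
BW = 2*arcsin(0.031898) = 3.7 degrees

3.7 degrees


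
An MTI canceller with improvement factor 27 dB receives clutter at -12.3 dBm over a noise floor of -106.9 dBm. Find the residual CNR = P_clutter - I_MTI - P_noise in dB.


CNR = -12.3 - 27 - (-106.9) = 67.6 dB

67.6 dB


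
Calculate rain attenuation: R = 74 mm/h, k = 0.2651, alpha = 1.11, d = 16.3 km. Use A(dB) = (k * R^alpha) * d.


gamma = 0.2651 * 74^1.11 = 31.496111 dB/km
A = 31.496111 * 16.3 = 513.39 dB

513.39 dB


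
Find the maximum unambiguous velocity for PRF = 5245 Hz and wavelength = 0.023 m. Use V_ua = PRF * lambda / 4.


V_ua = 5245 * 0.023 / 4 = 30.2 m/s

30.2 m/s


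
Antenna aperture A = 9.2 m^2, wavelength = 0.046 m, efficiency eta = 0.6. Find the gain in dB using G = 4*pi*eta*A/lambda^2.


G_linear = 4*pi*0.6*9.2/0.046^2 = 32781.84
G_dB = 10*log10(32781.84) = 45.2 dB

45.2 dB


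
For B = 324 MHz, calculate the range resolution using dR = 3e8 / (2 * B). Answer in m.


dR = 3e8 / (2 * 324000000.0) = 0.46 m

0.46 m


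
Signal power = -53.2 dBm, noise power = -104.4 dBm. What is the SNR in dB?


SNR = -53.2 - (-104.4) = 51.2 dB

51.2 dB


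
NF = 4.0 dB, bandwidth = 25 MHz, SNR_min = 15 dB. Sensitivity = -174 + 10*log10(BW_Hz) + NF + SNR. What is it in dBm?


10*log10(25000000.0) = 73.98
S = -174 + 73.98 + 4.0 + 15 = -81.0 dBm

-81.0 dBm


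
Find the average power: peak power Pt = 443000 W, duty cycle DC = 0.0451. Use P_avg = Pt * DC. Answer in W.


P_avg = 443000 * 0.0451 = 19979.3 W

19979.3 W


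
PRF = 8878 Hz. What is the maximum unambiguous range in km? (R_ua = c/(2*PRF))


R_ua = 3e8 / (2 * 8878) = 16895.7 m = 16.9 km

16.9 km


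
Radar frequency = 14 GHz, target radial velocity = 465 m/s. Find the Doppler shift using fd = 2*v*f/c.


fd = 2 * 465 * 14000000000.0 / 3e8 = 43400.0 Hz

43400.0 Hz


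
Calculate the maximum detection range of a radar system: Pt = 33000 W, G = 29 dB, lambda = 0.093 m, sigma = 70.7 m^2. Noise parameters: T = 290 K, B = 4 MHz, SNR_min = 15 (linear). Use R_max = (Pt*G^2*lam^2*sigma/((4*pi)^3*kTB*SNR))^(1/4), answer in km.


G_lin = 10^(29/10) = 794.328235
R^4 = 33000 * 794.328235^2 * 0.093^2 * 70.7 / ((4*pi)^3 * 1.38e-23 * 290 * 4000000.0 * 15)
R^4 = 2.67203e19 m^4
R_max = (2.67203e19)^(1/4) = 71896.9 m = 71.9 km

71.9 km


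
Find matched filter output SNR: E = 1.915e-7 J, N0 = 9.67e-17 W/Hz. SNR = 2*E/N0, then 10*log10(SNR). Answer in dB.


SNR_lin = 2 * 1.915e-7 / 9.67e-17 = 3.961e9
SNR_dB = 10*log10(3.961e9) = 96.0 dB

96.0 dB


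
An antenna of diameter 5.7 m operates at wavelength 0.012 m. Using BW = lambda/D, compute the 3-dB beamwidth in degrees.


BW_rad = 0.012 / 5.7 = 0.002105
BW_deg = 0.12 degrees

0.12 degrees


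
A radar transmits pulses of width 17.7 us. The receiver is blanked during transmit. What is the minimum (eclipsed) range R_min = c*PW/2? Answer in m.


R_min = 3e8 * 17.7e-6 / 2 = 2655.0 m

2655.0 m


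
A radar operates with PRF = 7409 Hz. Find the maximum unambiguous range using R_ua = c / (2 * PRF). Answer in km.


R_ua = 3e8 / (2 * 7409) = 20245.6 m = 20.2 km

20.2 km


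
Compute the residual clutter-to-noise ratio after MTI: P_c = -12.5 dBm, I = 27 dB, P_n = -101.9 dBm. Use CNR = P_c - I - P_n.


CNR = -12.5 - 27 - (-101.9) = 62.4 dB

62.4 dB


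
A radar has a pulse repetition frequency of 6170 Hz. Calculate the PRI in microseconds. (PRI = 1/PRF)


PRI = 1/6170 = 0.0001620746 s = 162.1 us

162.1 us


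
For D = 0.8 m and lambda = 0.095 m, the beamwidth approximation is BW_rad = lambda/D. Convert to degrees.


BW_rad = 0.095 / 0.8 = 0.11875
BW_deg = 6.8 degrees

6.8 degrees


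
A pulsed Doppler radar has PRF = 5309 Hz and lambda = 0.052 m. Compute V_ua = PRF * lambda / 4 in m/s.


V_ua = 5309 * 0.052 / 4 = 69.0 m/s

69.0 m/s


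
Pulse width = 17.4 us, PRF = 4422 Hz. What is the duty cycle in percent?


DC = 17.4e-6 * 4422 * 100 = 7.69%

7.69%


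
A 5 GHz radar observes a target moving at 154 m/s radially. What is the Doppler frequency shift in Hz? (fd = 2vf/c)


fd = 2 * 154 * 5000000000.0 / 3e8 = 5133.3 Hz

5133.3 Hz


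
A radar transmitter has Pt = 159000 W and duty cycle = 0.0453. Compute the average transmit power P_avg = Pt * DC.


P_avg = 159000 * 0.0453 = 7202.7 W

7202.7 W


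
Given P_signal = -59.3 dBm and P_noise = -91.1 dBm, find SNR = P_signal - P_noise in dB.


SNR = -59.3 - (-91.1) = 31.8 dB

31.8 dB


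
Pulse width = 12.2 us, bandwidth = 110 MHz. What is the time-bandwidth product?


TBP = 12.2 * 110 = 1342.0

1342.0


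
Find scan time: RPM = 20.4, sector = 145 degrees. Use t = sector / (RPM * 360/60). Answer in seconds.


t = 145 / (20.4 * 360) * 60 = 1.18 s

1.18 s


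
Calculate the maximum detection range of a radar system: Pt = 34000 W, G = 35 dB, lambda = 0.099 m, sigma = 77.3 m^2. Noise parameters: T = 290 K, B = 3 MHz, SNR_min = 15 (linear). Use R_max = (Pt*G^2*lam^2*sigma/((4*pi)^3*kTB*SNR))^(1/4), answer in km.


G_lin = 10^(35/10) = 3162.27766
R^4 = 34000 * 3162.27766^2 * 0.099^2 * 77.3 / ((4*pi)^3 * 1.38e-23 * 290 * 3000000.0 * 15)
R^4 = 7.20791e20 m^4
R_max = (7.20791e20)^(1/4) = 163852.2 m = 163.9 km

163.9 km


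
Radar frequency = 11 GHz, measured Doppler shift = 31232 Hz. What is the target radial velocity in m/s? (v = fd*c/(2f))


v = 31232 * 3e8 / (2 * 11000000000.0) = 425.9 m/s

425.9 m/s


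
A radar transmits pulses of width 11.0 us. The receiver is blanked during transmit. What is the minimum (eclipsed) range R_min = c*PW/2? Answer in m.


R_min = 3e8 * 11.0e-6 / 2 = 1650.0 m

1650.0 m


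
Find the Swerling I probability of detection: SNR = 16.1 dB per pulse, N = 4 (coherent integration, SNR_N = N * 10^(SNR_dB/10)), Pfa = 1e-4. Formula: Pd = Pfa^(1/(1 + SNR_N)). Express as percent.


SNR_lin = 10^(16.1/10) = 40.73803
SNR_N = 4 * 40.73803 = 162.95212
1/(1 + SNR_N) = 1/163.95212 = 0.0060993
Pd = (1e-4)^0.0060993 = 0.94537
Pd = 94.5%

94.5%


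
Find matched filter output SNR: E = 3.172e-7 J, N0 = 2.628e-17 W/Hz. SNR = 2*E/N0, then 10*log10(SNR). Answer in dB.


SNR_lin = 2 * 3.172e-7 / 2.628e-17 = 2.414e10
SNR_dB = 10*log10(2.414e10) = 103.8 dB

103.8 dB


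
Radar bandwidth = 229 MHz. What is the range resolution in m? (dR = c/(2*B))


dR = 3e8 / (2 * 229000000.0) = 0.66 m

0.66 m


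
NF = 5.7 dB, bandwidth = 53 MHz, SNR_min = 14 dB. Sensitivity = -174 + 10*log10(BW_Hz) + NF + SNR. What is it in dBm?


10*log10(53000000.0) = 77.24
S = -174 + 77.24 + 5.7 + 14 = -77.1 dBm

-77.1 dBm


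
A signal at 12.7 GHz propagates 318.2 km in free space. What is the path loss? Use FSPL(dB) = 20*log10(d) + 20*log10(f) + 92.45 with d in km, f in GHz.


20*log10(318.2) = 50.05
20*log10(12.7) = 22.08
FSPL = 164.6 dB

164.6 dB


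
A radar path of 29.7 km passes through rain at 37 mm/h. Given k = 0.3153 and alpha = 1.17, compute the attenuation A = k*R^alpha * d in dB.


gamma = 0.3153 * 37^1.17 = 21.553608 dB/km
A = 21.553608 * 29.7 = 640.14 dB

640.14 dB


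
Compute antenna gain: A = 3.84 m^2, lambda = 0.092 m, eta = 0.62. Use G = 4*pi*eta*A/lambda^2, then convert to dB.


G_linear = 4*pi*0.62*3.84/0.092^2 = 3534.74
G_dB = 10*log10(3534.74) = 35.5 dB

35.5 dB


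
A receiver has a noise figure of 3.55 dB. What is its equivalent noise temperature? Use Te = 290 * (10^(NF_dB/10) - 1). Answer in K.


NF_lin = 10^(3.55/10) = 2.264644
Te = 290 * (2.264644 - 1) = 366.7 K

366.7 K


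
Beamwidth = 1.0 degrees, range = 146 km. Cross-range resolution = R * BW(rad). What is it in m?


BW_rad = 0.017453293
CR = 146000 * 0.017453293 = 2548.2 m

2548.2 m


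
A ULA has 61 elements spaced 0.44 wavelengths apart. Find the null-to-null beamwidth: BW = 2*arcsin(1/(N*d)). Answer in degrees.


1/(N*d) = 1/(61*0.44) = 0.037258
BW = 2*arcsin(0.037258) = 4.3 degrees

4.3 degrees


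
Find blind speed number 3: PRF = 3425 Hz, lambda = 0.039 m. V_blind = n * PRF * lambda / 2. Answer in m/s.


V_blind = 3 * 3425 * 0.039 / 2 = 200.4 m/s

200.4 m/s


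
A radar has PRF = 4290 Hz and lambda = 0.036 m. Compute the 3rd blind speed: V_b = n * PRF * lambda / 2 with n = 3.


V_blind = 3 * 4290 * 0.036 / 2 = 231.7 m/s

231.7 m/s


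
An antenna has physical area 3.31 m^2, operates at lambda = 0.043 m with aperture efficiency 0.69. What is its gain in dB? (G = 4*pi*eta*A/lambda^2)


G_linear = 4*pi*0.69*3.31/0.043^2 = 15522.08
G_dB = 10*log10(15522.08) = 41.9 dB

41.9 dB


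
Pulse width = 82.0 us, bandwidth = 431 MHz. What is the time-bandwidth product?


TBP = 82.0 * 431 = 35342.0

35342.0


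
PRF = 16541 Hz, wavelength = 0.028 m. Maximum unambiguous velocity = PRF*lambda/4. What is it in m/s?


V_ua = 16541 * 0.028 / 4 = 115.8 m/s

115.8 m/s


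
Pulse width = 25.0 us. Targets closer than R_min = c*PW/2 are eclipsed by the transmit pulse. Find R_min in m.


R_min = 3e8 * 25.0e-6 / 2 = 3750.0 m

3750.0 m


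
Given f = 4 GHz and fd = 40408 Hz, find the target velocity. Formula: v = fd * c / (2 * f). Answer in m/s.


v = 40408 * 3e8 / (2 * 4000000000.0) = 1515.3 m/s

1515.3 m/s


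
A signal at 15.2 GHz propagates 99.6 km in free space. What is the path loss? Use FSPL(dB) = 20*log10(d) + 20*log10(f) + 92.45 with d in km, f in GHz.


20*log10(99.6) = 39.97
20*log10(15.2) = 23.64
FSPL = 156.1 dB

156.1 dB


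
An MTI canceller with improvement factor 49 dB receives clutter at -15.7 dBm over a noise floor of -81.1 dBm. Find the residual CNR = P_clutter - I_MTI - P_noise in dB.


CNR = -15.7 - 49 - (-81.1) = 16.4 dB

16.4 dB


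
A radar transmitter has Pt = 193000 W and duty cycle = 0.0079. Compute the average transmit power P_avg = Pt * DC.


P_avg = 193000 * 0.0079 = 1524.7 W

1524.7 W


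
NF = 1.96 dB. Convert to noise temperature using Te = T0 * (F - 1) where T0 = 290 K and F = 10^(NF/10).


NF_lin = 10^(1.96/10) = 1.570363
Te = 290 * (1.570363 - 1) = 165.4 K

165.4 K


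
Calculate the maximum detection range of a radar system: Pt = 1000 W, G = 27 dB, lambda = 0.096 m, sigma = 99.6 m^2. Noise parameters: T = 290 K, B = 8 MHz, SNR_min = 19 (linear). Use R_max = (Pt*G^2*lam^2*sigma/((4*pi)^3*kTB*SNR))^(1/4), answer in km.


G_lin = 10^(27/10) = 501.187234
R^4 = 1000 * 501.187234^2 * 0.096^2 * 99.6 / ((4*pi)^3 * 1.38e-23 * 290 * 8000000.0 * 19)
R^4 = 1.91008e17 m^4
R_max = (1.91008e17)^(1/4) = 20905.6 m = 20.9 km

20.9 km


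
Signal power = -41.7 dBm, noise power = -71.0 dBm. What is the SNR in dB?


SNR = -41.7 - (-71.0) = 29.3 dB

29.3 dB


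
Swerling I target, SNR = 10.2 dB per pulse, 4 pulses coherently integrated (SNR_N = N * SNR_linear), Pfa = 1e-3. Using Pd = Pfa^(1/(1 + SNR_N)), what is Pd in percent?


SNR_lin = 10^(10.2/10) = 10.47129
SNR_N = 4 * 10.47129 = 41.88516
1/(1 + SNR_N) = 1/42.88516 = 0.0233181
Pd = (1e-3)^0.0233181 = 0.85123
Pd = 85.1%

85.1%
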